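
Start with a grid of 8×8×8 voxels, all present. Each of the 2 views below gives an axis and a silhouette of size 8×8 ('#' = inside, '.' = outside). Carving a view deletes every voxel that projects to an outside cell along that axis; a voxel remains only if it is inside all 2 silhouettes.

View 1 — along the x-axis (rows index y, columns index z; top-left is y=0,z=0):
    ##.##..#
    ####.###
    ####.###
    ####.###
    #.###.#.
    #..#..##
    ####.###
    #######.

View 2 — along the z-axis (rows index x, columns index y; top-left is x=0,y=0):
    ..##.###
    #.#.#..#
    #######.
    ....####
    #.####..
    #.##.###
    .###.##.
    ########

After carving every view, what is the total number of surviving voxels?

initial block: 8^3 = 512
after view 1 [x-axis, 49 of 64 cells solid] → remaining = 392
after view 2 [z-axis, 44 of 64 cells solid] → remaining = 267

voxel count = 267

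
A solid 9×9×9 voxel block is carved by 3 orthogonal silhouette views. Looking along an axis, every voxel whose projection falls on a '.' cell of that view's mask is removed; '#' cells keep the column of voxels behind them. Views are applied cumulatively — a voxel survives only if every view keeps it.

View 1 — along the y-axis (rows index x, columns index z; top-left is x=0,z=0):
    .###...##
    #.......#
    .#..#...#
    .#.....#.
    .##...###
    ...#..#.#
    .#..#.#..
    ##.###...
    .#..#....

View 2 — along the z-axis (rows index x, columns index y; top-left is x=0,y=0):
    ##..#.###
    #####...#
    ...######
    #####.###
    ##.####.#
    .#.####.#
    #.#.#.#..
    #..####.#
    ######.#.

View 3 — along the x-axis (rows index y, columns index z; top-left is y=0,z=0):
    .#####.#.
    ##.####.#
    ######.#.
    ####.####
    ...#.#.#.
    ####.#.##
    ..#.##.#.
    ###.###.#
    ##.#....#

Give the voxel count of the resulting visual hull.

full grid |V| = 729
carve view 1 (along y, XZ-mask fill 30/81): 270 voxels remain
carve view 2 (along z, XY-mask fill 56/81): 185 voxels remain
carve view 3 (along x, YZ-mask fill 53/81): 110 voxels remain

remaining voxels: 110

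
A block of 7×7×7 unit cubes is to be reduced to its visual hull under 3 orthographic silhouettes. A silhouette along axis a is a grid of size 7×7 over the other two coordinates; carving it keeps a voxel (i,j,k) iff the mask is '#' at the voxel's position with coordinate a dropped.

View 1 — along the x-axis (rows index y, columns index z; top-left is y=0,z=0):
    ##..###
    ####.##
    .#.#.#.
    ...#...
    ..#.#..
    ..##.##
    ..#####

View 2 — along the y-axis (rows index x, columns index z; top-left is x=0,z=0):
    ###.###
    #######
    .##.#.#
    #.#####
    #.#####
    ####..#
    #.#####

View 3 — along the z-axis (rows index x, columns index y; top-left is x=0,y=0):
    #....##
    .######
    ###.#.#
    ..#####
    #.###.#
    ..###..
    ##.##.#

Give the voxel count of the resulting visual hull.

94 voxels

start: 7×7×7 = 343 voxels
V1 x: intersect with YZ mask (26 set) -- 182 left
V2 y: intersect with XZ mask (40 set) -- 148 left
V3 z: intersect with XY mask (32 set) -- 94 left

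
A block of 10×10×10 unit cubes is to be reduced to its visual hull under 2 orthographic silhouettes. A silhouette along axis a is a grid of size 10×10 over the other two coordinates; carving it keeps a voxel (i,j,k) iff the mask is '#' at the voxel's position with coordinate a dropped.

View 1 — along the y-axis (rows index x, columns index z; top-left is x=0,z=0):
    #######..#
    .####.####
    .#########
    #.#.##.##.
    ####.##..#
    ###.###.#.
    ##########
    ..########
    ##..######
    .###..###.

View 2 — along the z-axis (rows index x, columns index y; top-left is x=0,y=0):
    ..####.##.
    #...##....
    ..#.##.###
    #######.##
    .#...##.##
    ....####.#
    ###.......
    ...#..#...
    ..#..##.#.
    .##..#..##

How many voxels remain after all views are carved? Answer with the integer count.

initial block: 10^3 = 1000
V1 y: intersect with XZ mask (77 set) -- 770 left
V2 z: intersect with XY mask (48 set) -- 358 left

358 voxels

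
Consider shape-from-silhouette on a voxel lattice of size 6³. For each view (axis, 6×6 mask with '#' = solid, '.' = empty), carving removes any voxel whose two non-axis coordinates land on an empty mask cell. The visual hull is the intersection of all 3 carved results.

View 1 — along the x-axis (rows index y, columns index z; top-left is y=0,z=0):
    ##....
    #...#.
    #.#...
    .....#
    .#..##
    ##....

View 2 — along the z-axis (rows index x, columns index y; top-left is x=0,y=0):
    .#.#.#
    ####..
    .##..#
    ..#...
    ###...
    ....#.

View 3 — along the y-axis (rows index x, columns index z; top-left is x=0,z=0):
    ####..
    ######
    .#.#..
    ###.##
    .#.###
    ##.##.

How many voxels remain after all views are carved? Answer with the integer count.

full grid |V| = 216
[1] x-view keeps 12 columns → grid now 72
[2] z-view keeps 15 columns → grid now 29
[3] y-view keeps 25 columns → grid now 17

17 voxels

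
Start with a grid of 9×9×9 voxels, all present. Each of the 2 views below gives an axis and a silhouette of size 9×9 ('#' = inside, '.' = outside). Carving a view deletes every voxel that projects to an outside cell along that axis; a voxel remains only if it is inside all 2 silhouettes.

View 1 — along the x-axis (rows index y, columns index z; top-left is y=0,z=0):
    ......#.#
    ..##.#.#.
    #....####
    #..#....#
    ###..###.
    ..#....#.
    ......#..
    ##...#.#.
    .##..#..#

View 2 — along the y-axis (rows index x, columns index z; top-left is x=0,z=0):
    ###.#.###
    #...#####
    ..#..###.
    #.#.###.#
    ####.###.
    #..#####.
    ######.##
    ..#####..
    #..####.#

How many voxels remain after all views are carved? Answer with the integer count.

voxel count = 193

initial block: 9^3 = 729
step 1: project along x, AND mask (31/81) → |grid| = 279
step 2: project along y, AND mask (55/81) → |grid| = 193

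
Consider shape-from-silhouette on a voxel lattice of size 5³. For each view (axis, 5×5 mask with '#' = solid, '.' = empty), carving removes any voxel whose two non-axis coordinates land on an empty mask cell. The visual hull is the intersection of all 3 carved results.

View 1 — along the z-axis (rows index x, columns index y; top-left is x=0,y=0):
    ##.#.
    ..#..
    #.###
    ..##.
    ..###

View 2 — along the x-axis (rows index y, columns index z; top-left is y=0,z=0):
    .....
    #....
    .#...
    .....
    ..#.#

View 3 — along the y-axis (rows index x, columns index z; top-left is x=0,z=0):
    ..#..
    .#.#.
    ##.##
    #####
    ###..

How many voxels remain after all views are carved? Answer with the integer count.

remaining voxels: 6

full grid |V| = 125
after view 1 [z-axis, 13 of 25 cells solid] → remaining = 65
after view 2 [x-axis, 4 of 25 cells solid] → remaining = 9
after view 3 [y-axis, 15 of 25 cells solid] → remaining = 6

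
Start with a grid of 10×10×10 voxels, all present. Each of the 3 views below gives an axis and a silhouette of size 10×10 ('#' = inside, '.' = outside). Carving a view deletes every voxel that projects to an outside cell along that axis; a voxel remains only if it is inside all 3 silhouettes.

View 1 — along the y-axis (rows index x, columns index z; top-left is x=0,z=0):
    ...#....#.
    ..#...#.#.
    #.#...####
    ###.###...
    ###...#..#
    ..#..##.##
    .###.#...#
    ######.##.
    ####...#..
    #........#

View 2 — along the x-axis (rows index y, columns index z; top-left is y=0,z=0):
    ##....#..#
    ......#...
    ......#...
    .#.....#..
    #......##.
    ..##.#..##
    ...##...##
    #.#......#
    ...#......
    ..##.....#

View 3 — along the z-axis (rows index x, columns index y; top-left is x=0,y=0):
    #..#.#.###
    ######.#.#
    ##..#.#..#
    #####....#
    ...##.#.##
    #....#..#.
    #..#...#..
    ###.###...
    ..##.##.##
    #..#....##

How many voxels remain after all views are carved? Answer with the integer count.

full grid |V| = 1000
carve view 1 (along y, XZ-mask fill 47/100): 470 voxels remain
carve view 2 (along x, YZ-mask fill 27/100): 135 voxels remain
carve view 3 (along z, XY-mask fill 52/100): 70 voxels remain

remaining voxels: 70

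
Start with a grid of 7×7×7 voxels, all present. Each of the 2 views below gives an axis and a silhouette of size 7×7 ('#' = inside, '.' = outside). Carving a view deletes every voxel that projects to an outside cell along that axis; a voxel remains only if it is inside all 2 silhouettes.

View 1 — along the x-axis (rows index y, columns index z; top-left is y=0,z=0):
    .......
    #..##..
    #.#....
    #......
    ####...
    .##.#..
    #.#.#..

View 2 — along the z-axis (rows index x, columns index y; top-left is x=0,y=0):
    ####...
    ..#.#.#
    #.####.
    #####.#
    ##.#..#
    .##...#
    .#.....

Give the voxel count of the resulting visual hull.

before carving: 343 voxels (7×7×7)
V1 x: intersect with YZ mask (16 set) -- 112 left
V2 z: intersect with XY mask (26 set) -- 56 left

remaining voxels: 56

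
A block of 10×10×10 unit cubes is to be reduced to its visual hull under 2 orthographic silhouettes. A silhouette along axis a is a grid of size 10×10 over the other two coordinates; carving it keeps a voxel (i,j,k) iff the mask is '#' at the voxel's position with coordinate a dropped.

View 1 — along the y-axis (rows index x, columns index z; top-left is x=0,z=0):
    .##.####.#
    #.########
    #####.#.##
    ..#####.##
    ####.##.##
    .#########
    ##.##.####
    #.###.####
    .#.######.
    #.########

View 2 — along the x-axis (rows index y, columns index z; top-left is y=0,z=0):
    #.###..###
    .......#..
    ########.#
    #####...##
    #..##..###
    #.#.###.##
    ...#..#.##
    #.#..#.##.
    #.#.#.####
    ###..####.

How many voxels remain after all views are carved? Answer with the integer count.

initial block: 10^3 = 1000
[1] y-view keeps 80 columns → grid now 800
[2] x-view keeps 60 columns → grid now 483

remaining voxels: 483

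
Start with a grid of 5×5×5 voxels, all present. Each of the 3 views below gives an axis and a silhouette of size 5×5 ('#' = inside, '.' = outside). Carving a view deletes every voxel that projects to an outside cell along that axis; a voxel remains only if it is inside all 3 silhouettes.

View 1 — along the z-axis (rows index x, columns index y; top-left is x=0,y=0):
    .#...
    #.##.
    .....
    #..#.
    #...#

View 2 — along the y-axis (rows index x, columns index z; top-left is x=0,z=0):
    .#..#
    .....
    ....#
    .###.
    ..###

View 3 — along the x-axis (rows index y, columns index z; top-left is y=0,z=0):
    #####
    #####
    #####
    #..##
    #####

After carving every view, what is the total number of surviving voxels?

|visual hull| = 12

full grid |V| = 125
  1. axis=2 (XY plane), |mask|=8  ⇒  voxels=40
  2. axis=1 (XZ plane), |mask|=9  ⇒  voxels=14
  3. axis=0 (YZ plane), |mask|=23  ⇒  voxels=12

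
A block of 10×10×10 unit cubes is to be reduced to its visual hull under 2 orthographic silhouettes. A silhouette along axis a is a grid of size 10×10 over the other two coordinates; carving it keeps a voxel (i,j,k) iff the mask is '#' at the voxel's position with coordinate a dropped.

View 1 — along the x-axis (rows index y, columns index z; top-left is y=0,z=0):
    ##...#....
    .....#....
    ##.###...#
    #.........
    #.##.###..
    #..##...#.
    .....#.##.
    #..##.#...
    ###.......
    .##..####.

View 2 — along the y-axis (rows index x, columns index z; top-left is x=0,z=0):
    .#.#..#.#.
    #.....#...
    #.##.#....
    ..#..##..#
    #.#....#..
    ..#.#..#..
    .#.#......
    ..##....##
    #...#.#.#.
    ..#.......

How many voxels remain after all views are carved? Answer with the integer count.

voxel count = 117

start: 10×10×10 = 1000 voxels
step 1: project along x, AND mask (37/100) → |grid| = 370
step 2: project along y, AND mask (31/100) → |grid| = 117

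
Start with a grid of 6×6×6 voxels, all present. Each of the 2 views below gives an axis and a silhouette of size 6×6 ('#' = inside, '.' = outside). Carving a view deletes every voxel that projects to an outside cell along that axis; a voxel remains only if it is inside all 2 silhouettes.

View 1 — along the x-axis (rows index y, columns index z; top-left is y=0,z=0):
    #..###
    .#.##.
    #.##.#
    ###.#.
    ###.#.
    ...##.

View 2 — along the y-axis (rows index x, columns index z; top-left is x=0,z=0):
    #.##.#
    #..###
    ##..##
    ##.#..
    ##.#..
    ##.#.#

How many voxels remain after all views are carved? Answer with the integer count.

start: 6×6×6 = 216 voxels
V1 x: intersect with YZ mask (21 set) -- 126 left
V2 y: intersect with XZ mask (22 set) -- 77 left

voxel count = 77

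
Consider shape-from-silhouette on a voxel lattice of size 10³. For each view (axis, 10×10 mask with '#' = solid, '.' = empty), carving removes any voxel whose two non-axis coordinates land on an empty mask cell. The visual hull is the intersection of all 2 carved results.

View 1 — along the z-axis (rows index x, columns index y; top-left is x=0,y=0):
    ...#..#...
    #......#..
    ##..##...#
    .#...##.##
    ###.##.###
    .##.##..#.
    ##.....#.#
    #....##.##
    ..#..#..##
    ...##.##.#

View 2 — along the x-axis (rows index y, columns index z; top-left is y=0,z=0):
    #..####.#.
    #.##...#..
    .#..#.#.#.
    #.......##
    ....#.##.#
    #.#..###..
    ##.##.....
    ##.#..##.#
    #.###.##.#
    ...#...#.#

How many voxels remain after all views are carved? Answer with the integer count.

|visual hull| = 210

before carving: 1000 voxels (10×10×10)
step 1: project along z, AND mask (45/100) → |grid| = 450
step 2: project along x, AND mask (46/100) → |grid| = 210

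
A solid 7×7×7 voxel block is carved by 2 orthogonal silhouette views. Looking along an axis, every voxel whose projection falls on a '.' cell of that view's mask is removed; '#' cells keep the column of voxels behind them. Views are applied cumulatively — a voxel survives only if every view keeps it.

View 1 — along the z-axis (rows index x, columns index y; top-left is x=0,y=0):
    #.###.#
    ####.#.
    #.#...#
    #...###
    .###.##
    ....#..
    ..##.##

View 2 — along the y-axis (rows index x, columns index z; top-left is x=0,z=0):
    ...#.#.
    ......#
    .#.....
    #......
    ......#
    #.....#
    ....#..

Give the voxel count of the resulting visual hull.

initial block: 7^3 = 343
carve view 1 (along z, XY-mask fill 27/49): 189 voxels remain
carve view 2 (along y, XZ-mask fill 9/49): 33 voxels remain

|visual hull| = 33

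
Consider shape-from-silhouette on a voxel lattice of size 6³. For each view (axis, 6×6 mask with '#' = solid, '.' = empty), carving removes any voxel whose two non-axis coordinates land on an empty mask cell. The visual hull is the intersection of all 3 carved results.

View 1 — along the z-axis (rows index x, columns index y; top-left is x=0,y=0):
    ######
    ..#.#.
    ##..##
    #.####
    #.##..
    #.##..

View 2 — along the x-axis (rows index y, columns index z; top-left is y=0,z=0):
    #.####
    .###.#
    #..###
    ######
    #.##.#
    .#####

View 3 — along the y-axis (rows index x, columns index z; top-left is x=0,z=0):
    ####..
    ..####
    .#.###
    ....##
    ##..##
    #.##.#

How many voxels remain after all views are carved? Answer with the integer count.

remaining voxels: 66

before carving: 216 voxels (6×6×6)
step 1: project along z, AND mask (23/36) → |grid| = 138
step 2: project along x, AND mask (28/36) → |grid| = 108
step 3: project along y, AND mask (22/36) → |grid| = 66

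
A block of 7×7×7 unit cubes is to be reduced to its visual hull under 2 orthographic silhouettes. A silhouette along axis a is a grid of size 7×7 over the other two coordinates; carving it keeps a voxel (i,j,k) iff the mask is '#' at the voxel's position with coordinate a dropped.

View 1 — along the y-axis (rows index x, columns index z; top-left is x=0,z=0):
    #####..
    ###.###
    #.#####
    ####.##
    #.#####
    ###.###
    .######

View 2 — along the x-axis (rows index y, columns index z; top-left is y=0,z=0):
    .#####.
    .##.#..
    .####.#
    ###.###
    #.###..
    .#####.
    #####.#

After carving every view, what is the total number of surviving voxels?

initial block: 7^3 = 343
V1 y: intersect with XZ mask (41 set) -- 287 left
V2 x: intersect with YZ mask (34 set) -- 200 left

voxel count = 200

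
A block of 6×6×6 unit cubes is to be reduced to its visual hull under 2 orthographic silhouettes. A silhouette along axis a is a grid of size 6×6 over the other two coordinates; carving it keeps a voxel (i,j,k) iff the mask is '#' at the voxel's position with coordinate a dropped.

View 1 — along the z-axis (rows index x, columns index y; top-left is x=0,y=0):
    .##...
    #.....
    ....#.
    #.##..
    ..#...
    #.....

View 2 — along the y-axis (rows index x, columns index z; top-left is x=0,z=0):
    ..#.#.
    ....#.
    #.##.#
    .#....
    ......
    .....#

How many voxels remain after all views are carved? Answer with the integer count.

initial block: 6^3 = 216
step 1: project along z, AND mask (9/36) → |grid| = 54
step 2: project along y, AND mask (9/36) → |grid| = 13

13 voxels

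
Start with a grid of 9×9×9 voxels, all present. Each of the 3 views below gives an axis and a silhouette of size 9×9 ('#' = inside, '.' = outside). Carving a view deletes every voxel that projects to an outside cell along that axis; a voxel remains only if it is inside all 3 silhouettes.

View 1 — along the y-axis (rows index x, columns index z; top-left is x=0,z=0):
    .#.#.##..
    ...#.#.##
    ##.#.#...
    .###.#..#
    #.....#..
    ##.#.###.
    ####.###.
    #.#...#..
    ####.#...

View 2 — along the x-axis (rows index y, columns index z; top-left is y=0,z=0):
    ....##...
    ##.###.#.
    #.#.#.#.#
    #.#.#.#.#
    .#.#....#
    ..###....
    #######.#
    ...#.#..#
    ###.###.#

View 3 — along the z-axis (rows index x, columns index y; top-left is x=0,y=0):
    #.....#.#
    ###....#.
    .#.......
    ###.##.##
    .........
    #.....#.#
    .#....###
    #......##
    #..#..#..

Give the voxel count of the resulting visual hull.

start: 9×9×9 = 729 voxels
V1 y: intersect with XZ mask (40 set) -- 360 left
V2 x: intersect with YZ mask (42 set) -- 179 left
V3 z: intersect with XY mask (28 set) -- 77 left

77 voxels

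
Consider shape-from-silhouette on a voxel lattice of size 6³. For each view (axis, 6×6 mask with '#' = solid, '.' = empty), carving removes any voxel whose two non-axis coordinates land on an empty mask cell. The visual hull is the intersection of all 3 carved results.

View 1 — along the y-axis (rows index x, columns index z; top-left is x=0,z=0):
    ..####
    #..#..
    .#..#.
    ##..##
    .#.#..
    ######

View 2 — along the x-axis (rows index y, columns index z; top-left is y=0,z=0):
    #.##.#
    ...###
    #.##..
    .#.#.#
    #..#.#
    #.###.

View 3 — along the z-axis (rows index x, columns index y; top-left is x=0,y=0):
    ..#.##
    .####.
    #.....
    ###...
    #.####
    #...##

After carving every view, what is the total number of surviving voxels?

initial block: 6^3 = 216
step 1: project along y, AND mask (20/36) → |grid| = 120
step 2: project along x, AND mask (20/36) → |grid| = 66
step 3: project along z, AND mask (19/36) → |grid| = 35

35 voxels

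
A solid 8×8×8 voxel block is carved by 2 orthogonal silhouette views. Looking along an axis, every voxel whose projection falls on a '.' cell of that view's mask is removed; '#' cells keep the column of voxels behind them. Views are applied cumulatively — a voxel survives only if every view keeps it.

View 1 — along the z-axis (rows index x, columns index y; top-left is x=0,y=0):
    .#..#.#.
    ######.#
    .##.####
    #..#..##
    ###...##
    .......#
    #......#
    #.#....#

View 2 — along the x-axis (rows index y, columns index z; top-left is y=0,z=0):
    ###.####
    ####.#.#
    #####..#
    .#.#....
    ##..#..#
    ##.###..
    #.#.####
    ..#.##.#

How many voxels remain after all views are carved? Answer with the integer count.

before carving: 512 voxels (8×8×8)
step 1: project along z, AND mask (31/64) → |grid| = 248
step 2: project along x, AND mask (40/64) → |grid| = 161

voxel count = 161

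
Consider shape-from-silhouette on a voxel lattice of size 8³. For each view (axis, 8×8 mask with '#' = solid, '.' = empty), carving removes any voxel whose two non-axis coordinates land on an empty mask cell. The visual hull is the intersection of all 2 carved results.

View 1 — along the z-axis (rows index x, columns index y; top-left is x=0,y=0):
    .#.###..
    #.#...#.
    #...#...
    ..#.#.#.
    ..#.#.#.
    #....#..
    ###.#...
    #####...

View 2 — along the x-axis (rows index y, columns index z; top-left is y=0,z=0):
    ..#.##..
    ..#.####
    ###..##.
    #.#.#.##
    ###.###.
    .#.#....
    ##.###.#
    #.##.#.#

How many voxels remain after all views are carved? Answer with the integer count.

|visual hull| = 123

full grid |V| = 512
  1. axis=2 (XY plane), |mask|=26  ⇒  voxels=208
  2. axis=0 (YZ plane), |mask|=37  ⇒  voxels=123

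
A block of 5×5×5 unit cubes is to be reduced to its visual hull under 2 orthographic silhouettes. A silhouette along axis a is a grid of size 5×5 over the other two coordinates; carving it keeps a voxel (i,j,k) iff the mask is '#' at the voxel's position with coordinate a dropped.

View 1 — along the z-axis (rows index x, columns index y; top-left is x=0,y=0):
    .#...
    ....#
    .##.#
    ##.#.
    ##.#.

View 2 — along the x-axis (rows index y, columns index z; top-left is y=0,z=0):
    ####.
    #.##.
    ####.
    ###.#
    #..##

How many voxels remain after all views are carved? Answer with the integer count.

start: 5×5×5 = 125 voxels
step 1: project along z, AND mask (11/25) → |grid| = 55
step 2: project along x, AND mask (18/25) → |grid| = 38

remaining voxels: 38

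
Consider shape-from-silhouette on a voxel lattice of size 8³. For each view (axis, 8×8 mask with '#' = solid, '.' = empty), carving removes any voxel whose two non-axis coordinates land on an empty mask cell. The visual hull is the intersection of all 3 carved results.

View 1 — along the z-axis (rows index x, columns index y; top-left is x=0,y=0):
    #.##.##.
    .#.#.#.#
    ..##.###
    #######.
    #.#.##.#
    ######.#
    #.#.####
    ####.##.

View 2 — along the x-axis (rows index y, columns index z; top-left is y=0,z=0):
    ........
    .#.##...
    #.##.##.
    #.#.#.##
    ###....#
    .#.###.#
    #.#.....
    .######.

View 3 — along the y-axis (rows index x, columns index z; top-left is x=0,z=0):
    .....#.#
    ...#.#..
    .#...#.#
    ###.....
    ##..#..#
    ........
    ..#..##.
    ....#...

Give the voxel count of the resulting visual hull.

voxel count = 48

initial block: 8^3 = 512
[1] z-view keeps 45 columns → grid now 360
[2] x-view keeps 30 columns → grid now 173
[3] y-view keeps 18 columns → grid now 48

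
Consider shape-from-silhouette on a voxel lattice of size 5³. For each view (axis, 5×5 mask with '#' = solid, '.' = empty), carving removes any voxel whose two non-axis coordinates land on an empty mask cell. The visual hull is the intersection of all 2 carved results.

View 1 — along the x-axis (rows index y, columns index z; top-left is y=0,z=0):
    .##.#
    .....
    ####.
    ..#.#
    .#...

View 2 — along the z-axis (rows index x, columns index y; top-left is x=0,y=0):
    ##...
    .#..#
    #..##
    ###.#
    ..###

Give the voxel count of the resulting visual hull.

25 voxels

full grid |V| = 125
V1 x: intersect with YZ mask (10 set) -- 50 left
V2 z: intersect with XY mask (14 set) -- 25 left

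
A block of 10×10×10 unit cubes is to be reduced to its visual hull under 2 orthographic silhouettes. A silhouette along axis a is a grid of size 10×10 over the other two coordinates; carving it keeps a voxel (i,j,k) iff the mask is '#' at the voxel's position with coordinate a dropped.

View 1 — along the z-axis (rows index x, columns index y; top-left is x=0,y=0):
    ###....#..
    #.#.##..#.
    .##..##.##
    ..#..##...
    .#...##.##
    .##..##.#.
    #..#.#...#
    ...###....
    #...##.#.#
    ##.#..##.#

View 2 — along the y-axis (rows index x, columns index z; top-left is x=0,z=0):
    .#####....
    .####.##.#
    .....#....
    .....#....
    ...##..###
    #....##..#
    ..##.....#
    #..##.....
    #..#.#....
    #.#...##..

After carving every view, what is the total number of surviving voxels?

remaining voxels: 169

initial block: 10^3 = 1000
after view 1 [z-axis, 46 of 100 cells solid] → remaining = 460
after view 2 [y-axis, 36 of 100 cells solid] → remaining = 169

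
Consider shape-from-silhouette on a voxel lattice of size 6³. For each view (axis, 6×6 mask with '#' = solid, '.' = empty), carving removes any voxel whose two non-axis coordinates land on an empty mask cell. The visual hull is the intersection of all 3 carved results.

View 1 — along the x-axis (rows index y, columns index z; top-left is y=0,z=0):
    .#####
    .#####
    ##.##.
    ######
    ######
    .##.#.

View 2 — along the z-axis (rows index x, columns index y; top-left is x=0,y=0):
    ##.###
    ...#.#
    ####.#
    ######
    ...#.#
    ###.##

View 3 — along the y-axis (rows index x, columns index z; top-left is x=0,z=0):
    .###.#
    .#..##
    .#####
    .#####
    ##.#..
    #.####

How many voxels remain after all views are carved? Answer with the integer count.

start: 6×6×6 = 216 voxels
  1. axis=0 (YZ plane), |mask|=29  ⇒  voxels=174
  2. axis=2 (XY plane), |mask|=25  ⇒  voxels=118
  3. axis=1 (XZ plane), |mask|=25  ⇒  voxels=92

remaining voxels: 92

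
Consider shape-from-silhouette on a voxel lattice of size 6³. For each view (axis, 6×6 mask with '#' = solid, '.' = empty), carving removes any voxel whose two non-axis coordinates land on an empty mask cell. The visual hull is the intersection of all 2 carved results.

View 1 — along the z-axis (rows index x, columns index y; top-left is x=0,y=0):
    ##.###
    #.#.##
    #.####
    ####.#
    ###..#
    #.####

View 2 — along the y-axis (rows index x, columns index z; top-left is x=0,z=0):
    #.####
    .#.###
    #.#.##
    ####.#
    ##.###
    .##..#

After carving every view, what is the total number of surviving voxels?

initial block: 6^3 = 216
carve view 1 (along z, XY-mask fill 28/36): 168 voxels remain
carve view 2 (along y, XZ-mask fill 26/36): 121 voxels remain

121 voxels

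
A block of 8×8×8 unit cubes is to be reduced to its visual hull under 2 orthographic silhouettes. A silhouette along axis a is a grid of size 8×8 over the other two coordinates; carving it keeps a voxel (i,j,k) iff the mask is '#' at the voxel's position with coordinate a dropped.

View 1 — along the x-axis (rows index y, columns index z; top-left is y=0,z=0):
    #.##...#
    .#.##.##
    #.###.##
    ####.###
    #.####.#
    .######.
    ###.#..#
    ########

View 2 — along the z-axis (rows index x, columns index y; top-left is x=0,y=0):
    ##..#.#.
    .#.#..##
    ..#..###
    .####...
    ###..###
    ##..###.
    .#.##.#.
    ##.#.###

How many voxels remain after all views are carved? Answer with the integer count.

remaining voxels: 212

before carving: 512 voxels (8×8×8)
  1. axis=0 (YZ plane), |mask|=47  ⇒  voxels=376
  2. axis=2 (XY plane), |mask|=37  ⇒  voxels=212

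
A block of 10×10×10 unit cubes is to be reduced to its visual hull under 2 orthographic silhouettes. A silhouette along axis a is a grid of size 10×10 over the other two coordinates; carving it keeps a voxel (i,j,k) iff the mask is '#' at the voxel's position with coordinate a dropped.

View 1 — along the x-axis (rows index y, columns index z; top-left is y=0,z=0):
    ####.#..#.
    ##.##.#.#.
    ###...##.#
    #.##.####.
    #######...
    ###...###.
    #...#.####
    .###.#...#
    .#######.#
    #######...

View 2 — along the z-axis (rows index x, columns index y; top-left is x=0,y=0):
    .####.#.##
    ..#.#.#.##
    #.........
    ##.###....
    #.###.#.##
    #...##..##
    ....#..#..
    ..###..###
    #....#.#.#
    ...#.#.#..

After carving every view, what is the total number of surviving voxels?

full grid |V| = 1000
[1] x-view keeps 64 columns → grid now 640
[2] z-view keeps 45 columns → grid now 294

voxel count = 294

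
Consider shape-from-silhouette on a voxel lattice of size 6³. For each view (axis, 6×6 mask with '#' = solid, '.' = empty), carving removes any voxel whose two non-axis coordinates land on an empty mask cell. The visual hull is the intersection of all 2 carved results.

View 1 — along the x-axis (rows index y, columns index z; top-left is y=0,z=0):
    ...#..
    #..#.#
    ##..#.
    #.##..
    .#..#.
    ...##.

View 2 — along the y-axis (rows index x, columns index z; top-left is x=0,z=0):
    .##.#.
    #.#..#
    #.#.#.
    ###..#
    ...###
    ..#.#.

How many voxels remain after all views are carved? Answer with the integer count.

|visual hull| = 37

initial block: 6^3 = 216
after view 1 [x-axis, 14 of 36 cells solid] → remaining = 84
after view 2 [y-axis, 18 of 36 cells solid] → remaining = 37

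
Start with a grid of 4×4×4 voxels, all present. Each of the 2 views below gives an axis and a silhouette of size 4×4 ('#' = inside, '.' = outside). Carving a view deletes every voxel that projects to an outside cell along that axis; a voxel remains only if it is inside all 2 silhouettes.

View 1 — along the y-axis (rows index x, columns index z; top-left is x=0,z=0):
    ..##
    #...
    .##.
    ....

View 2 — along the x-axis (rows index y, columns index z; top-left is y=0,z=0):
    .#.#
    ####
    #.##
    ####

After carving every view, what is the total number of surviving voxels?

before carving: 64 voxels (4×4×4)
  1. axis=1 (XZ plane), |mask|=5  ⇒  voxels=20
  2. axis=0 (YZ plane), |mask|=13  ⇒  voxels=16

remaining voxels: 16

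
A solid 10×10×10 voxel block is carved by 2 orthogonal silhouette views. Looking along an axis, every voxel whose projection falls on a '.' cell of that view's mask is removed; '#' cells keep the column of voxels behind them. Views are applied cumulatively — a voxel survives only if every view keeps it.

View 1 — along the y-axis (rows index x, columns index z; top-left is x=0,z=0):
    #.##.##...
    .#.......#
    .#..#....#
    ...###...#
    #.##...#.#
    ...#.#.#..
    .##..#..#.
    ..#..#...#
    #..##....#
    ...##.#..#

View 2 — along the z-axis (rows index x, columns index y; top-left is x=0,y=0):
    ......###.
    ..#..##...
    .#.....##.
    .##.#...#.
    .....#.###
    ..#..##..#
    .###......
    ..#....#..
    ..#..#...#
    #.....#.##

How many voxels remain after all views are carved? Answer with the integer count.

|visual hull| = 124

start: 10×10×10 = 1000 voxels
step 1: project along y, AND mask (37/100) → |grid| = 370
step 2: project along z, AND mask (33/100) → |grid| = 124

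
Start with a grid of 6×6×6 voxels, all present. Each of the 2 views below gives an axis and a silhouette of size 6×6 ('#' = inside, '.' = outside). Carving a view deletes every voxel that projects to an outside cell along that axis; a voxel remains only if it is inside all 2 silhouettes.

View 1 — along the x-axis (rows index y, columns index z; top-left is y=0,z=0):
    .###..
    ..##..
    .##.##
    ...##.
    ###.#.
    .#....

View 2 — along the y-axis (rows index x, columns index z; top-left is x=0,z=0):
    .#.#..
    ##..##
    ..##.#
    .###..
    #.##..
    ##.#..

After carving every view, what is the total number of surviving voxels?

|visual hull| = 51

start: 6×6×6 = 216 voxels
  1. axis=0 (YZ plane), |mask|=16  ⇒  voxels=96
  2. axis=1 (XZ plane), |mask|=18  ⇒  voxels=51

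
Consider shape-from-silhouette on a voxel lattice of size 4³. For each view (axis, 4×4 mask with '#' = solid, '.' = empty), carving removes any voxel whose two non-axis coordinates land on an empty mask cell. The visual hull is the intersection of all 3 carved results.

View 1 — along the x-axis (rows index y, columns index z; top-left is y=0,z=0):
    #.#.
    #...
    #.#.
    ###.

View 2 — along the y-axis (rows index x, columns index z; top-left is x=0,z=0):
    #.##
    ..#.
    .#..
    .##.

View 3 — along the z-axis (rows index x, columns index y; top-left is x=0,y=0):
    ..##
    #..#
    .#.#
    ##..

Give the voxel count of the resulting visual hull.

remaining voxels: 8

initial block: 4^3 = 64
V1 x: intersect with YZ mask (8 set) -- 32 left
V2 y: intersect with XZ mask (7 set) -- 15 left
V3 z: intersect with XY mask (8 set) -- 8 left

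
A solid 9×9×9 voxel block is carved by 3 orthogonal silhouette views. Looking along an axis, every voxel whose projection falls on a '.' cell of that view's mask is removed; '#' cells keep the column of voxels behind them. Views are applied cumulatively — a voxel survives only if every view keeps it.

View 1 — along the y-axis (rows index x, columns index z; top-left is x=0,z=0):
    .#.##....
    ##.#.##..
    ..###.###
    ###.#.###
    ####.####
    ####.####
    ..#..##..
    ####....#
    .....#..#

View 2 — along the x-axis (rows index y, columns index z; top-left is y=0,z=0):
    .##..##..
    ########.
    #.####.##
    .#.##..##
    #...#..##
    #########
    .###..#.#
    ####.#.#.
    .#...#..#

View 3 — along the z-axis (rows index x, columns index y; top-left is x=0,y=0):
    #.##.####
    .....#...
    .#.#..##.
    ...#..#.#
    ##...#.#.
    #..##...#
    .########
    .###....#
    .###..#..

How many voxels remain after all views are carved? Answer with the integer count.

voxel count = 115

start: 9×9×9 = 729 voxels
  1. axis=1 (XZ plane), |mask|=47  ⇒  voxels=423
  2. axis=0 (YZ plane), |mask|=51  ⇒  voxels=268
  3. axis=2 (XY plane), |mask|=39  ⇒  voxels=115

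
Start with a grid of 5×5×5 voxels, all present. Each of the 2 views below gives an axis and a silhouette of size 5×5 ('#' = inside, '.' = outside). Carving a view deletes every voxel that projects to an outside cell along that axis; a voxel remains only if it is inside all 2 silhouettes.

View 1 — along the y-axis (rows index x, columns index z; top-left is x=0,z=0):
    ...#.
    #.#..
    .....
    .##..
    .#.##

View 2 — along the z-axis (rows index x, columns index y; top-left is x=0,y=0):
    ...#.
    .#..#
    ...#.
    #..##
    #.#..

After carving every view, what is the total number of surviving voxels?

remaining voxels: 17

before carving: 125 voxels (5×5×5)
carve view 1 (along y, XZ-mask fill 8/25): 40 voxels remain
carve view 2 (along z, XY-mask fill 9/25): 17 voxels remain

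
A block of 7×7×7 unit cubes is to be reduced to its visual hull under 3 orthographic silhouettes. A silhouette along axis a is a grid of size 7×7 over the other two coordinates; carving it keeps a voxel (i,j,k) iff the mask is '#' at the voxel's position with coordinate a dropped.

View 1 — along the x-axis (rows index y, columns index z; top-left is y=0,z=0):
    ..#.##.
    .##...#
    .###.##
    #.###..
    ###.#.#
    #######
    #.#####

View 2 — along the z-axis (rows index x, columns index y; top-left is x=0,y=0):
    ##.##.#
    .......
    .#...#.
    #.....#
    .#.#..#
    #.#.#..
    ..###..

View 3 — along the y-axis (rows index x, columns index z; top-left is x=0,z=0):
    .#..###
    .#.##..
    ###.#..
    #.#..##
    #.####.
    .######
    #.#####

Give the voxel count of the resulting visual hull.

remaining voxels: 57

full grid |V| = 343
step 1: project along x, AND mask (33/49) → |grid| = 231
step 2: project along z, AND mask (18/49) → |grid| = 80
step 3: project along y, AND mask (32/49) → |grid| = 57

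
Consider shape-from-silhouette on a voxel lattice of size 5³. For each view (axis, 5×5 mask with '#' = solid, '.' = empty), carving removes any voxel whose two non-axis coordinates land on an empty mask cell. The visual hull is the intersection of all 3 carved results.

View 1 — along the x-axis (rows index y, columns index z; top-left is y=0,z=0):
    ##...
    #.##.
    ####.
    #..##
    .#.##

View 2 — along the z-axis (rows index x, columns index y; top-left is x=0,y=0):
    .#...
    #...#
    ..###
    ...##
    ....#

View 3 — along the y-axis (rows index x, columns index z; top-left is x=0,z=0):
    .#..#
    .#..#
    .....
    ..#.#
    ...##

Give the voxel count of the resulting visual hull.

before carving: 125 voxels (5×5×5)
[1] x-view keeps 15 columns → grid now 75
[2] z-view keeps 9 columns → grid now 27
[3] y-view keeps 8 columns → grid now 7

remaining voxels: 7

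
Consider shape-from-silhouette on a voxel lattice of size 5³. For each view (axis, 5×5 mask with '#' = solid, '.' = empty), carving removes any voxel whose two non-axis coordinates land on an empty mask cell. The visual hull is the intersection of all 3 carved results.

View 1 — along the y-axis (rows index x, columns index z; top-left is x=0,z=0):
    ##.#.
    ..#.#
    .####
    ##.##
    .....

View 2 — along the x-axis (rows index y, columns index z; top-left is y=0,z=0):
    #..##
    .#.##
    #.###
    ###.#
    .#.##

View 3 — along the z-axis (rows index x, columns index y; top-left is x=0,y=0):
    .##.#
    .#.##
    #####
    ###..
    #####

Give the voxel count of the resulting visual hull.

start: 5×5×5 = 125 voxels
carve view 1 (along y, XZ-mask fill 13/25): 65 voxels remain
carve view 2 (along x, YZ-mask fill 17/25): 46 voxels remain
carve view 3 (along z, XY-mask fill 19/25): 33 voxels remain

33 voxels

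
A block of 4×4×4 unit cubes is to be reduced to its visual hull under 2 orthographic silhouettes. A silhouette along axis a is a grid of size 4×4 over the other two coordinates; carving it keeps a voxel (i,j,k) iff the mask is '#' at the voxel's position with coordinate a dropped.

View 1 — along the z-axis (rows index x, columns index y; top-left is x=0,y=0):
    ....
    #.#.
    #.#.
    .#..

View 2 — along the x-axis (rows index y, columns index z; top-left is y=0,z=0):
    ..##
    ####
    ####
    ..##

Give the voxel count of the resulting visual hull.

initial block: 4^3 = 64
V1 z: intersect with XY mask (5 set) -- 20 left
V2 x: intersect with YZ mask (12 set) -- 16 left

16 voxels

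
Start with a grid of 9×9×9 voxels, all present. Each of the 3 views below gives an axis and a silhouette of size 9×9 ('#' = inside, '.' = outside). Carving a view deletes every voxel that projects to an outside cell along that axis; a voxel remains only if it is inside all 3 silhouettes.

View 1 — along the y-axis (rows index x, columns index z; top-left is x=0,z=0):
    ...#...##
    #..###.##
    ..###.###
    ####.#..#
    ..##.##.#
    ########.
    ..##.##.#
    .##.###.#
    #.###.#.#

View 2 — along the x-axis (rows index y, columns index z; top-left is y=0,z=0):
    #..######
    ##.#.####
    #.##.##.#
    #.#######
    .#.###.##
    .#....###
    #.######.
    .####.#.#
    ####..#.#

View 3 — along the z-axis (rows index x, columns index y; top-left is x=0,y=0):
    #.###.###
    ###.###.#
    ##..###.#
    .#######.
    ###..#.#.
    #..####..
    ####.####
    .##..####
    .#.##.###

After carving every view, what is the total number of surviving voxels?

initial block: 9^3 = 729
  1. axis=1 (XZ plane), |mask|=51  ⇒  voxels=459
  2. axis=0 (YZ plane), |mask|=57  ⇒  voxels=335
  3. axis=2 (XY plane), |mask|=57  ⇒  voxels=232

remaining voxels: 232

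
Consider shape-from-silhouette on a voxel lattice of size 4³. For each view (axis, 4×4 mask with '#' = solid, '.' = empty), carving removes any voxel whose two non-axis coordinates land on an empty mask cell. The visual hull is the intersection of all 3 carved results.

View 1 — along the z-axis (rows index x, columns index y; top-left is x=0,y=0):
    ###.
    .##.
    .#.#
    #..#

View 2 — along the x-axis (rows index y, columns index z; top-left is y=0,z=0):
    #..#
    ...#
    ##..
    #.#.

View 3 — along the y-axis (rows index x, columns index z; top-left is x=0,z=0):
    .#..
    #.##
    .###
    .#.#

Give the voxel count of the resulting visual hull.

before carving: 64 voxels (4×4×4)
after view 1 [z-axis, 9 of 16 cells solid] → remaining = 36
after view 2 [x-axis, 7 of 16 cells solid] → remaining = 15
after view 3 [y-axis, 9 of 16 cells solid] → remaining = 6

6 voxels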